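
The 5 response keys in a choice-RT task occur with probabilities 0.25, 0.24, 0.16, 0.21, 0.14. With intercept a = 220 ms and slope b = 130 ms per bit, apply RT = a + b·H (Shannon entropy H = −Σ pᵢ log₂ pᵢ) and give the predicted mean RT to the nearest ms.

517 ms

Entropy contributions −pᵢ log₂ pᵢ: 0.5000, 0.4941, 0.4230, 0.4728, 0.3971; sum H = 2.2871 bits.
RT = a + bH = 220 + 130·2.2871 = 517.32 ms.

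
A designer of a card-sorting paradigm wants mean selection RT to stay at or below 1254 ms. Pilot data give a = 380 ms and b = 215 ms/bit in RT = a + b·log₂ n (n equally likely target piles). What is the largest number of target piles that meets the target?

16

Set 380 + 215·log₂ n ≤ 1254 → log₂ n ≤ (1254 − 380)/215 = 4.0651.
So n ≤ 2^4.0651 = 16.739; the largest integer n is 16.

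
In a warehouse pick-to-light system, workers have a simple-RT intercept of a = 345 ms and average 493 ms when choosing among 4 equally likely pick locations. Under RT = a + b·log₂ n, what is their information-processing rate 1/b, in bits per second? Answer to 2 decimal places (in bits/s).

13.51 bits/s

Choice component = 493 − 345 = 148 ms over log₂(4) = 2 bits.
b = 148 / 2 = 74.000 ms/bit, so 1/b = 13.514 bits/s.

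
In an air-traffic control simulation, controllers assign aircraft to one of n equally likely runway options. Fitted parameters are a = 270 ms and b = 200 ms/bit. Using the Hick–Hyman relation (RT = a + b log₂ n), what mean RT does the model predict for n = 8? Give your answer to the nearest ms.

log₂(8) = 3 bits, so RT = 270 + 200 × 3 ≈ 870.000 ms.

870 ms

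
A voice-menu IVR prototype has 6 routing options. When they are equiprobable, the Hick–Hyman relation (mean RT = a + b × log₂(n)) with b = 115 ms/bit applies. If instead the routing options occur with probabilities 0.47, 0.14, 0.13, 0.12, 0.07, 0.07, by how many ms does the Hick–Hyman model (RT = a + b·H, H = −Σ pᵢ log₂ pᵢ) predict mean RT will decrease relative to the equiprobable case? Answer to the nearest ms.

45 ms

Equiprobable entropy H₀ = log₂ 6 = 2.5850 bits.
Skewed entropy H = −Σ pᵢ log₂ pᵢ = 2.1959 bits.
ΔRT = b·(H₀ − H) = 115 × 0.3891 = 44.74 ms.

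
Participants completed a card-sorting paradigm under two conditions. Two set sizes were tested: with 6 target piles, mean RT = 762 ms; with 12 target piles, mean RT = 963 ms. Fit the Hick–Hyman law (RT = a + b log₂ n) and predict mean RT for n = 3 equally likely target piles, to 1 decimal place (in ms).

RT is linear in log₂ n, so two points fix the line:
  b = (963 − 762) / (log₂ 12 − log₂ 6) = 201 / (3.5850 − 2.5850) = 201.000 ms/bit
  a = 762 − 201.000 × 2.5850 = 242.423 ms
Then RT(3) = 242.423 + 201.000 × log₂ 3 = 242.423 + 201.000 × 1.5850 ≈ 561.000 ms.

561.0 ms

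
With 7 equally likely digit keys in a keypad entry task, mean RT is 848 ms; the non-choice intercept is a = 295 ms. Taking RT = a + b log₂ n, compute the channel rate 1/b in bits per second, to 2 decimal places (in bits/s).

5.08 bits/s

b = (848 − 295)/log₂ 7 = 553/2.8074 = 196.983 ms per bit = 0.19698 s/bit; the reciprocal is 5.077 bits/s.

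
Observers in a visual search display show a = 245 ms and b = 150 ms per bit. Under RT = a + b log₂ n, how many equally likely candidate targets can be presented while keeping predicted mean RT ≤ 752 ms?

10

150·log₂ n ≤ 752 − 245 = 507, giving log₂ n ≤ 3.3800 and n ≤ 10.411. The largest whole number is 10.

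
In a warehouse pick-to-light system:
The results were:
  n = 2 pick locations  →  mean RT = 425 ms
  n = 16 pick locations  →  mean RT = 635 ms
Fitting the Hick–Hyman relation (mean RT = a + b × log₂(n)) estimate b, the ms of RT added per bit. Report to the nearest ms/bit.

b = (RT₂ − RT₁)/(log₂ n₂ − log₂ n₁) = (635 − 425)/(4 − 1) = 70 ms/bit.

70 ms/bit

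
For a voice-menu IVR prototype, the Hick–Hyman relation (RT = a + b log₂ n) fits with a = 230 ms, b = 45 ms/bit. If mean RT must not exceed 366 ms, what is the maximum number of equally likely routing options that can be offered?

45·log₂ n ≤ 366 − 230 = 136, giving log₂ n ≤ 3.0222 and n ≤ 8.124. The largest whole number is 8.

8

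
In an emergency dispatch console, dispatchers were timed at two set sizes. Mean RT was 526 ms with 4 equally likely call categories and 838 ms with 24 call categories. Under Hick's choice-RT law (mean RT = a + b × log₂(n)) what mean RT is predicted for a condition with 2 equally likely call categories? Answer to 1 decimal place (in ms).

405.3 ms

With log₂ n on the abscissa the relation is linear; from the two conditions:
  b = (838 − 526) / (log₂ 24 − log₂ 4) = 312 / (4.5850 − 2) = 120.698 ms/bit
  a = 526 − 120.698 × 2 = 284.604 ms
Then RT(2) = 284.604 + 120.698 × log₂ 2 = 284.604 + 120.698 × 1 ≈ 405.302 ms.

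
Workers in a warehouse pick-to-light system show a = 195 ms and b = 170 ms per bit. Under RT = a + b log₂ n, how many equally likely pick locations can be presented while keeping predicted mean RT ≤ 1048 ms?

Information budget: (1048 − 195)/170 = 5.0176 bits, so n ≤ 2^5.0176 = 32.394 → at most 32.

32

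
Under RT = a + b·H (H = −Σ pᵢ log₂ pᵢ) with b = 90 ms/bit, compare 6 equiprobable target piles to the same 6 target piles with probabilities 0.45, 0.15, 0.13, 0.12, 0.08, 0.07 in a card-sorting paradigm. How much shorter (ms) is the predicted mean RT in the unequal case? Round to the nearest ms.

The RT saving is b·ΔH. Equiprobable H₀ = log₂(6) = 2.5850 bits; with the given probabilities H = 2.2387 bits.
b·(H₀ − H) = 90 × (2.5850 − 2.2387) = 31.16 ms.

31 ms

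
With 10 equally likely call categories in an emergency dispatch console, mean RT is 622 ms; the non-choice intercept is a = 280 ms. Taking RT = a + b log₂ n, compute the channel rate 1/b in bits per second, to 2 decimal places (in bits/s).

9.71 bits/s

b = (622 − 280)/log₂ 10 = 342/3.3219 = 102.952 ms per bit = 0.10295 s/bit; the reciprocal is 9.713 bits/s.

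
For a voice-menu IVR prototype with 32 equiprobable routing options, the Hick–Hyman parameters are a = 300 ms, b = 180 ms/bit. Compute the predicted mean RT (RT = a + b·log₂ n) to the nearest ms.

1200 ms

log₂(32) = 5 bits, so RT = 300 + 180 × 5 ≈ 1200.000 ms.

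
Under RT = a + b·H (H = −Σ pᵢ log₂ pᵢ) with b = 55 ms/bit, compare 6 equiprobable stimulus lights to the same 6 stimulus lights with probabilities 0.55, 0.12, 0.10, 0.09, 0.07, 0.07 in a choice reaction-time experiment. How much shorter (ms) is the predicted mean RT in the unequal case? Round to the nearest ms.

Equiprobable entropy H₀ = log₂ 6 = 2.5850 bits.
Skewed entropy H = −Σ pᵢ log₂ pᵢ = 2.0234 bits.
ΔRT = b·(H₀ − H) = 55 × 0.5616 = 30.89 ms.

31 ms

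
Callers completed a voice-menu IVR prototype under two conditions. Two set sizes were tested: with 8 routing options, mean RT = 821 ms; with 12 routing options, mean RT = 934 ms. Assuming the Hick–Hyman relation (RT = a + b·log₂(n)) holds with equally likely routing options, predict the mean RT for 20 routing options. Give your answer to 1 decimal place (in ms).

With log₂ n on the abscissa the relation is linear; from the two conditions:
  b = (934 − 821) / (log₂ 12 − log₂ 8) = 113 / (3.5850 − 3) = 193.175 ms/bit
  a = 821 − 193.175 × 3 = 241.476 ms
Then RT(20) = 241.476 + 193.175 × log₂ 20 = 241.476 + 193.175 × 4.3219 ≈ 1076.363 ms.

1076.4 ms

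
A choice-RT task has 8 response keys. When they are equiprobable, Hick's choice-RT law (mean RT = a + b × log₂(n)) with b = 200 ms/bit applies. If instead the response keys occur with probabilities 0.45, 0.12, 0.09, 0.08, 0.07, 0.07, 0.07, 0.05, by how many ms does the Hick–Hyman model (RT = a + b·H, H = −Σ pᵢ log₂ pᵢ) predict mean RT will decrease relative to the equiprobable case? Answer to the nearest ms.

Equiprobable entropy H₀ = log₂ 8 = 3.0000 bits.
Skewed entropy H = −Σ pᵢ log₂ pᵢ = 2.5114 bits.
ΔRT = b·(H₀ − H) = 200 × 0.4886 = 97.72 ms.

98 ms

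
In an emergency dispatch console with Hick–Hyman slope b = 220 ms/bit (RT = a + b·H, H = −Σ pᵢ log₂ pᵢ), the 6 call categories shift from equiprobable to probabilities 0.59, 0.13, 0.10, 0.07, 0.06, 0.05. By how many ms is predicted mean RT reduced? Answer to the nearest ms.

152 ms

Equiprobable entropy H₀ = log₂ 6 = 2.5850 bits.
Skewed entropy H = −Σ pᵢ log₂ pᵢ = 1.8921 bits.
ΔRT = b·(H₀ − H) = 220 × 0.6928 = 152.42 ms.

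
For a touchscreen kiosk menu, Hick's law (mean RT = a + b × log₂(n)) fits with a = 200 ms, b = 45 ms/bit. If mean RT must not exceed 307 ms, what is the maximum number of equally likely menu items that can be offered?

Information budget: (307 − 200)/45 = 2.3778 bits, so n ≤ 2^2.3778 = 5.197 → at most 5.

5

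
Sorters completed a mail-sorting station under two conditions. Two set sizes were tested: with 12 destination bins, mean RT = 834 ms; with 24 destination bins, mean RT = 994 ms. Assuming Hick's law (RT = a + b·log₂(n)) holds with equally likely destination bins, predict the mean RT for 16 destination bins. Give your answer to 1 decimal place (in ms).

900.4 ms

Fit slope and intercept:
  b = (994 − 834) / (log₂ 24 − log₂ 12) = 160 / (4.5850 − 3.5850) = 160.000 ms/bit
  a = 834 − 160.000 × 3.5850 = 260.406 ms
Then RT(16) = 260.406 + 160.000 × log₂ 16 = 260.406 + 160.000 × 4 ≈ 900.406 ms.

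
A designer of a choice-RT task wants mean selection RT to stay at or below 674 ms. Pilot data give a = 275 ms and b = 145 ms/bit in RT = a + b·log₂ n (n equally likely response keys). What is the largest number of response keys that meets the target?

6

Information budget: (674 − 275)/145 = 2.7517 bits, so n ≤ 2^2.7517 = 6.735 → at most 6.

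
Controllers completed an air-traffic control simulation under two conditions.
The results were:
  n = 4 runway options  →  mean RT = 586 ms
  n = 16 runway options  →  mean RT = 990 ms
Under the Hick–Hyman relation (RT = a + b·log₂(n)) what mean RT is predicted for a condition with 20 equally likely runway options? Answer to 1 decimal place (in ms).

RT is linear in log₂ n, so two points fix the line:
  b = (990 − 586) / (log₂ 16 − log₂ 4) = 404 / (4 − 2) = 202.000 ms/bit
  a = 586 − 202.000 × 2 = 182.000 ms
Then RT(20) = 182.000 + 202.000 × log₂ 20 = 182.000 + 202.000 × 4.3219 ≈ 1055.029 ms.

1055.0 ms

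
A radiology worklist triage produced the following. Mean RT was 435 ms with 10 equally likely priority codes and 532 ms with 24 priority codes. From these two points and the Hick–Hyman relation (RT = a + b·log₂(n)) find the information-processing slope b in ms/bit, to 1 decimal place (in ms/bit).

76.8 ms/bit

The slope on a log₂ axis is (532 − 435) / (4.5850 − 3.3219) = 76.799 ms/bit.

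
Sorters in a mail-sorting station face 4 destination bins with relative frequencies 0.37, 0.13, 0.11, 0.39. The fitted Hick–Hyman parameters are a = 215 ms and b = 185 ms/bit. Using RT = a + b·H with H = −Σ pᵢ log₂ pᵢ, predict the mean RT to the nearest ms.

547 ms

Entropy contributions −pᵢ log₂ pᵢ: 0.5307, 0.3826, 0.3503, 0.5298; sum H = 1.7935 bits.
RT = a + bH = 215 + 185·1.7935 = 546.79 ms.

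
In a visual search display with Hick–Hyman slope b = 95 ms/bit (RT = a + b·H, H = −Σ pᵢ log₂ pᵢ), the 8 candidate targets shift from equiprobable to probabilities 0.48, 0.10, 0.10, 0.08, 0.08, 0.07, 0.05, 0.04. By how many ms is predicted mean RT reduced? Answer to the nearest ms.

55 ms

Equiprobable entropy H₀ = log₂ 8 = 3.0000 bits.
Skewed entropy H = −Σ pᵢ log₂ pᵢ = 2.4261 bits.
ΔRT = b·(H₀ − H) = 95 × 0.5739 = 54.52 ms.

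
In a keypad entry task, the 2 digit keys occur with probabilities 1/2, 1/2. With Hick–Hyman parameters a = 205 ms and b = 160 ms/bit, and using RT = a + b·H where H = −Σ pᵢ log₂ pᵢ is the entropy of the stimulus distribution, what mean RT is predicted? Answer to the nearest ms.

365 ms

H = −Σ pᵢ log₂ pᵢ = 0.5·1 + 0.5·1 = 1.000 bits.
RT = 205 + 160 × 1.000 = 365.00 ms.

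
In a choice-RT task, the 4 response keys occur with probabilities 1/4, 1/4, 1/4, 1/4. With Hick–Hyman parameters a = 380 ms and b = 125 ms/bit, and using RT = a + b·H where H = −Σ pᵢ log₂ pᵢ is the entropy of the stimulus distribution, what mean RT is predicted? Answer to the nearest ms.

630 ms

H = −Σ pᵢ log₂ pᵢ = 0.25·2 + 0.25·2 + 0.25·2 + 0.25·2 = 2.000 bits.
RT = 380 + 125 × 2.000 = 630.00 ms.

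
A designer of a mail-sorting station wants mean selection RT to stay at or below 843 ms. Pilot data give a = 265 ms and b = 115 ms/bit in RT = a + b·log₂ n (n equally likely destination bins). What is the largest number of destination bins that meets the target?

32

Set 265 + 115·log₂ n ≤ 843 → log₂ n ≤ (843 − 265)/115 = 5.0261.
So n ≤ 2^5.0261 = 32.584; the largest integer n is 32.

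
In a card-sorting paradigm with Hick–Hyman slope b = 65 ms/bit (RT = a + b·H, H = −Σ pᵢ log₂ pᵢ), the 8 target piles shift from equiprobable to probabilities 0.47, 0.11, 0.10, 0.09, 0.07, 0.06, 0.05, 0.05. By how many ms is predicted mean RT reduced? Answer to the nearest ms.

Equiprobable entropy H₀ = log₂ 8 = 3.0000 bits.
Skewed entropy H = −Σ pᵢ log₂ pᵢ = 2.4514 bits.
ΔRT = b·(H₀ − H) = 65 × 0.5486 = 35.66 ms.

36 ms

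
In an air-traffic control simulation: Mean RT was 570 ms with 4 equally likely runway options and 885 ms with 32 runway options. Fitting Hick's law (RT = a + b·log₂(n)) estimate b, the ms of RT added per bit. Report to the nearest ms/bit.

The slope on a log₂ axis is (885 − 570) / (5 − 2) = 105 ms/bit.

105 ms/bit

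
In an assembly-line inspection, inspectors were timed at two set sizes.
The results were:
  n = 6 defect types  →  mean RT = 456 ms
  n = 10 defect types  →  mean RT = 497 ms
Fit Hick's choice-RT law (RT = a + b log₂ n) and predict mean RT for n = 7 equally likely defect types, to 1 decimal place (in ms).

With log₂ n on the abscissa the relation is linear; from the two conditions:
  b = (497 − 456) / (log₂ 10 − log₂ 6) = 41 / (3.3219 − 2.5850) = 55.634 ms/bit
  a = 456 − 55.634 × 2.5850 = 312.189 ms
Then RT(7) = 312.189 + 55.634 × log₂ 7 = 312.189 + 55.634 × 2.8074 ≈ 468.372 ms.

468.4 ms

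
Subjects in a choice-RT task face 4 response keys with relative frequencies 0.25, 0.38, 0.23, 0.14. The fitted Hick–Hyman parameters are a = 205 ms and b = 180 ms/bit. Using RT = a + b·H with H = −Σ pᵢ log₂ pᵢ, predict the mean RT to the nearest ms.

Entropy contributions −pᵢ log₂ pᵢ: 0.5000, 0.5305, 0.4877, 0.3971; sum H = 1.9152 bits.
RT = a + bH = 205 + 180·1.9152 = 549.74 ms.

550 ms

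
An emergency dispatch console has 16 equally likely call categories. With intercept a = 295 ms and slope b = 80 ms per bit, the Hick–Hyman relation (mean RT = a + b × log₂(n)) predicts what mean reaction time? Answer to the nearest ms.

615 ms

log₂(16) = 4 bits, so RT = 295 + 80 × 4 ≈ 615.000 ms.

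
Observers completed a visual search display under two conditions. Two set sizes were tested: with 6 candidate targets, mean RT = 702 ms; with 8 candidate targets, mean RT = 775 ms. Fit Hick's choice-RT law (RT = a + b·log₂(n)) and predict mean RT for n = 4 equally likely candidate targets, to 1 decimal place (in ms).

599.1 ms

RT is linear in log₂ n, so two points fix the line:
  b = (775 − 702) / (log₂ 8 − log₂ 6) = 73 / (3 − 2.5850) = 175.888 ms/bit
  a = 702 − 175.888 × 2.5850 = 247.337 ms
Then RT(4) = 247.337 + 175.888 × log₂ 4 = 247.337 + 175.888 × 2 ≈ 599.112 ms.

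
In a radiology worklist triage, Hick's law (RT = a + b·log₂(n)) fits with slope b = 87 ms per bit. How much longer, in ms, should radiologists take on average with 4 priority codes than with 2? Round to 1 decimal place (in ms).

The intercept a cancels: ΔRT = b·(log₂ n₂ − log₂ n₁) = b·log₂(n₂/n₁).
log₂(4) − log₂(2) = log₂(4/2) = log₂(2) = 1.
ΔRT = 87 × 1.0000 = 87.000 ms.

87.0 ms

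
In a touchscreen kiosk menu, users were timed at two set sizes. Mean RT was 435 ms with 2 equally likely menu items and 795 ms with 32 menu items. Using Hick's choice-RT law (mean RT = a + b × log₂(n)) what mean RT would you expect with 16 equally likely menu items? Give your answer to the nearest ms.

RT is linear in log₂ n, so two points fix the line:
  b = (795 − 435) / (log₂ 32 − log₂ 2) = 360 / (5 − 1) = 90 ms/bit
  a = 435 − 90 × 1 = 345 ms
Then RT(16) = 345 + 90 × log₂ 16 = 345 + 90 × 4 ≈ 705.000 ms.

705 ms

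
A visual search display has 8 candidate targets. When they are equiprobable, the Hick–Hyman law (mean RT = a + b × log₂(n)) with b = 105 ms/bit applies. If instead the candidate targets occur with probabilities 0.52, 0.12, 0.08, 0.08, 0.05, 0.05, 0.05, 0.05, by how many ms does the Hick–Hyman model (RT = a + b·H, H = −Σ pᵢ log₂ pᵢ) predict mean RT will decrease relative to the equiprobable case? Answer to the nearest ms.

Equiprobable entropy H₀ = log₂ 8 = 3.0000 bits.
Skewed entropy H = −Σ pᵢ log₂ pᵢ = 2.3050 bits.
ΔRT = b·(H₀ − H) = 105 × 0.6950 = 72.97 ms.

73 ms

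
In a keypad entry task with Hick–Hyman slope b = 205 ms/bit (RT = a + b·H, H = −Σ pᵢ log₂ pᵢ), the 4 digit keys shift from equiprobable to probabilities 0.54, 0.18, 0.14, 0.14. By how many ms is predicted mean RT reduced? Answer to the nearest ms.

The RT saving is b·ΔH. Equiprobable H₀ = log₂(4) = 2.0000 bits; with the given probabilities H = 1.7196 bits.
b·(H₀ − H) = 205 × (2.0000 − 1.7196) = 57.49 ms.

57 ms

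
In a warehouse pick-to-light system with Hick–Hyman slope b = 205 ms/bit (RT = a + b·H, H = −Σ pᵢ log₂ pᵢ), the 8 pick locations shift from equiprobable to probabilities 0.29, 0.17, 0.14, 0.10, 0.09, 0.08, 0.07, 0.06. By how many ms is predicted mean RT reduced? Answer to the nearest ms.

Equiprobable entropy H₀ = log₂ 8 = 3.0000 bits.
Skewed entropy H = −Σ pᵢ log₂ pᵢ = 2.7980 bits.
ΔRT = b·(H₀ − H) = 205 × 0.2020 = 41.40 ms.

41 ms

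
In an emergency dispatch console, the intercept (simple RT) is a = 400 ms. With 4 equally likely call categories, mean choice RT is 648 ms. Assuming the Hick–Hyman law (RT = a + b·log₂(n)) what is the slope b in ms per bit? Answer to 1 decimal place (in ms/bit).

b = (648 − 400) / log₂(4) = 248 / 2 = 124.000 ms/bit.

124.0 ms/bit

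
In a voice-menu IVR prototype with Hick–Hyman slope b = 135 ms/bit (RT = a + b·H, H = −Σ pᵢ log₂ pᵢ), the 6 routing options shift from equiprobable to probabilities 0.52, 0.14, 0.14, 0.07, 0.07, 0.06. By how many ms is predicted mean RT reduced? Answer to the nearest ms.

Equiprobable entropy H₀ = log₂ 6 = 2.5850 bits.
Skewed entropy H = −Σ pᵢ log₂ pᵢ = 2.0654 bits.
ΔRT = b·(H₀ − H) = 135 × 0.5195 = 70.14 ms.

70 ms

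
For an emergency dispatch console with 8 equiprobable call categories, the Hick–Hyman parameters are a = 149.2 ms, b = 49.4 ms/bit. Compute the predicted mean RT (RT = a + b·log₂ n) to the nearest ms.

297 ms

log₂(8) = 3 bits, so RT = 149.2 + 49.4 × 3 ≈ 297.400 ms.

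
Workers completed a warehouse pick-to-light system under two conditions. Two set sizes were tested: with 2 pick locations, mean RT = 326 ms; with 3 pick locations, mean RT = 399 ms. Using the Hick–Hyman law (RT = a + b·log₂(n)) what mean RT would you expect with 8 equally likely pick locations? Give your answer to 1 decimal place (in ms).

575.6 ms

Solve the two-equation system in a and b:
  b = (399 − 326) / (log₂ 3 − log₂ 2) = 73 / (1.5850 − 1) = 124.794 ms/bit
  a = 326 − 124.794 × 1 = 201.206 ms
Then RT(8) = 201.206 + 124.794 × log₂ 8 = 201.206 + 124.794 × 3 ≈ 575.589 ms.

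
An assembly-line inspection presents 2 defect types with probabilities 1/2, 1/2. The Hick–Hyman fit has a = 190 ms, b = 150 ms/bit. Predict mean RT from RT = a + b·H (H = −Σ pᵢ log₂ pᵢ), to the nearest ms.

340 ms

H = −Σ pᵢ log₂ pᵢ = 0.5·1 + 0.5·1 = 1.000 bits.
RT = 190 + 150 × 1.000 = 340.00 ms.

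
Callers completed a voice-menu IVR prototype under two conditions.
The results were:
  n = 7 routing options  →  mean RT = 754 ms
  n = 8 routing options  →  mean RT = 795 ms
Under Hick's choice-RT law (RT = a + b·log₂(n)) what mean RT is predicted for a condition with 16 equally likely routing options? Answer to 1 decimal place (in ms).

1007.8 ms

RT is linear in log₂ n, so two points fix the line:
  b = (795 − 754) / (log₂ 8 − log₂ 7) = 41 / (3 − 2.8074) = 212.827 ms/bit
  a = 754 − 212.827 × 2.8074 = 156.520 ms
Then RT(16) = 156.520 + 212.827 × log₂ 16 = 156.520 + 212.827 × 4 ≈ 1007.827 ms.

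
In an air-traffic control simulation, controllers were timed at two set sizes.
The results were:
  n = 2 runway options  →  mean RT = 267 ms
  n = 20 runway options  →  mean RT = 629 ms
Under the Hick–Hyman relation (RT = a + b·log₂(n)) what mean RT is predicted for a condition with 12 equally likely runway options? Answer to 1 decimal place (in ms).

With log₂ n on the abscissa the relation is linear; from the two conditions:
  b = (629 − 267) / (log₂ 20 − log₂ 2) = 362 / (4.3219 − 1) = 108.973 ms/bit
  a = 267 − 108.973 × 1 = 158.027 ms
Then RT(12) = 158.027 + 108.973 × log₂ 12 = 158.027 + 108.973 × 3.5850 ≈ 548.691 ms.

548.7 ms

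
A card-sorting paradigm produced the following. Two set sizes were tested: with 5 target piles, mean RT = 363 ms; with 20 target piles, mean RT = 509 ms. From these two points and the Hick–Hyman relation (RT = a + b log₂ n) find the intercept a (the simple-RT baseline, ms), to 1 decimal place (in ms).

193.5 ms

Slope: b = (509 − 363) / (log₂ 20 − log₂ 5) = 146/2.0000 = 73.000 ms/bit.
a = RT₁ − b·log₂ n₁ = 363 − 73.000 × 2.3219 = 193.499 ms.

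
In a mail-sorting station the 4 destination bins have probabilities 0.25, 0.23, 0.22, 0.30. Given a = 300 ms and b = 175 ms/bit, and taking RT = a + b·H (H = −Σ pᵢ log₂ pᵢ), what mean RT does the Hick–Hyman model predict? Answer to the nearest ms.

Entropy contributions −pᵢ log₂ pᵢ: 0.5000, 0.4877, 0.4806, 0.5211; sum H = 1.9893 bits.
RT = a + bH = 300 + 175·1.9893 = 648.13 ms.

648 ms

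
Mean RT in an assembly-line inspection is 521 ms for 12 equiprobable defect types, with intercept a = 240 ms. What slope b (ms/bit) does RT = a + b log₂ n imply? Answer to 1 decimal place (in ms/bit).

78.4 ms/bit

b = (521 − 240) / log₂(12) = 281 / 3.5850 = 78.383 ms/bit.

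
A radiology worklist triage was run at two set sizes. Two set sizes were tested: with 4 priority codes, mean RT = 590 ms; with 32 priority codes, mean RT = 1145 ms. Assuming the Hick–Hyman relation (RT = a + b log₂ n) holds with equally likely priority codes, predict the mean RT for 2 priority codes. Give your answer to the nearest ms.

Solve the two-equation system in a and b:
  b = (1145 − 590) / (log₂ 32 − log₂ 4) = 555 / (5 − 2) = 185 ms/bit
  a = 590 − 185 × 2 = 220 ms
Then RT(2) = 220 + 185 × log₂ 2 = 220 + 185 × 1 ≈ 405.000 ms.

405 ms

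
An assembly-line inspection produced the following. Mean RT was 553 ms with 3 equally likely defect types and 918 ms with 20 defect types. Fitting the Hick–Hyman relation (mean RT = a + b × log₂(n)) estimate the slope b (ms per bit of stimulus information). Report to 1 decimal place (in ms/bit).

133.4 ms/bit

Slope: b = (918 − 553) / (log₂ 20 − log₂ 3) = 365/2.7370 = 133.359 ms/bit.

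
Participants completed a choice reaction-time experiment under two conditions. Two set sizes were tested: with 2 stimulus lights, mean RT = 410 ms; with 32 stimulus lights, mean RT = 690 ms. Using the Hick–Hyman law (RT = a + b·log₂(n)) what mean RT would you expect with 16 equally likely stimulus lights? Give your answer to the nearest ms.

620 ms

Fit slope and intercept:
  b = (690 − 410) / (log₂ 32 − log₂ 2) = 280 / (5 − 1) = 70 ms/bit
  a = 410 − 70 × 1 = 340 ms
Then RT(16) = 340 + 70 × log₂ 16 = 340 + 70 × 4 ≈ 620.000 ms.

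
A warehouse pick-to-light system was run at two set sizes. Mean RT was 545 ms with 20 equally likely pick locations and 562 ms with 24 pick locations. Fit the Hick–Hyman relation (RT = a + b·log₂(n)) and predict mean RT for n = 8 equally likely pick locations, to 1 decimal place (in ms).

Fit slope and intercept:
  b = (562 − 545) / (log₂ 24 − log₂ 20) = 17 / (4.5850 − 4.3219) = 64.630 ms/bit
  a = 545 − 64.630 × 4.3219 = 265.672 ms
Then RT(8) = 265.672 + 64.630 × log₂ 8 = 265.672 + 64.630 × 3 ≈ 459.563 ms.

459.6 ms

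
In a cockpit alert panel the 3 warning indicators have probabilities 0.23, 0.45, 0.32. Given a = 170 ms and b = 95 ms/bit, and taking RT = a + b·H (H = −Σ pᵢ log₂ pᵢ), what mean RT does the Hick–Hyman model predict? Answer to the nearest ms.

Entropy contributions −pᵢ log₂ pᵢ: 0.4877, 0.5184, 0.5260; sum H = 1.5321 bits.
RT = a + bH = 170 + 95·1.5321 = 315.55 ms.

316 ms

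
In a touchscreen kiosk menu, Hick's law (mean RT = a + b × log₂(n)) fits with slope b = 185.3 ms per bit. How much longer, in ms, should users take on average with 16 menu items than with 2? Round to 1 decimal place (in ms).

The intercept a cancels: ΔRT = b·(log₂ n₂ − log₂ n₁) = b·log₂(n₂/n₁).
log₂(16) − log₂(2) = log₂(16/2) = log₂(8) = 3.
ΔRT = 185.3 × 3.0000 = 555.900 ms.

555.9 ms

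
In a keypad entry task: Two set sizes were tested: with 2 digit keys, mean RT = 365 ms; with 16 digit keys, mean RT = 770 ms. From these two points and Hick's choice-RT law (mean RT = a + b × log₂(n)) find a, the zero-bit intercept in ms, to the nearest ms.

The slope on a log₂ axis is (770 − 365) / (4 − 1) = 135 ms/bit.
Intercept: a = 365 − 135·log₂(2) = 230.000 ms.

230 ms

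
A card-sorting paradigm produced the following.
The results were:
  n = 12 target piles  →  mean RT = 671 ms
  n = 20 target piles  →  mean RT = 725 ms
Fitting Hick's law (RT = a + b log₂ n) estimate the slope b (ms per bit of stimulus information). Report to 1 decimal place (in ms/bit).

73.3 ms/bit

b = (RT₂ − RT₁)/(log₂ n₂ − log₂ n₁) = (725 − 671)/(4.3219 − 3.5850) = 73.273 ms/bit.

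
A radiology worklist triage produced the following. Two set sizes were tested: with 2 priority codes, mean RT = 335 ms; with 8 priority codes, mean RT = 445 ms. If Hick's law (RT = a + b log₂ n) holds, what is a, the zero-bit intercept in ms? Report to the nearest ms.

Slope: b = (445 − 335) / (log₂ 8 − log₂ 2) = 110/2.0000 = 55 ms/bit.
a = RT₁ − b·log₂ n₁ = 335 − 55 × 1 = 280.000 ms.

280 ms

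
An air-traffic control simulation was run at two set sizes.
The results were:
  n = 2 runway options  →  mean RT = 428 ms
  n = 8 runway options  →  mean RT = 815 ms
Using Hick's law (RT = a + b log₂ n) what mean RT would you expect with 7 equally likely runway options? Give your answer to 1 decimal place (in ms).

Solve the two-equation system in a and b:
  b = (815 − 428) / (log₂ 8 − log₂ 2) = 387 / (3 − 1) = 193.500 ms/bit
  a = 428 − 193.500 × 1 = 234.500 ms
Then RT(7) = 234.500 + 193.500 × log₂ 7 = 234.500 + 193.500 × 2.8074 ≈ 777.723 ms.

777.7 ms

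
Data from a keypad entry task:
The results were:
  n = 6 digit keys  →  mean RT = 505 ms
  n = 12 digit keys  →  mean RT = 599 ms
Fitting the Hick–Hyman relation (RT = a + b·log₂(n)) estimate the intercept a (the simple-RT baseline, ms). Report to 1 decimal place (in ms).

b = (RT₂ − RT₁)/(log₂ n₂ − log₂ n₁) = (599 − 505)/(3.5850 − 2.5850) = 94.000 ms/bit.
a = RT₁ − b·log₂ n₁ = 505 − 94.000 × 2.5850 = 262.014 ms.

262.0 ms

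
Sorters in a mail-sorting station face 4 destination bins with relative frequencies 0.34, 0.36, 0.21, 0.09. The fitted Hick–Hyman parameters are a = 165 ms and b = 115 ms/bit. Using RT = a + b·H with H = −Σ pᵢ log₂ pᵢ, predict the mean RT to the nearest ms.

Entropy contributions −pᵢ log₂ pᵢ: 0.5292, 0.5306, 0.4728, 0.3127; sum H = 1.8453 bits.
RT = a + bH = 165 + 115·1.8453 = 377.21 ms.

377 ms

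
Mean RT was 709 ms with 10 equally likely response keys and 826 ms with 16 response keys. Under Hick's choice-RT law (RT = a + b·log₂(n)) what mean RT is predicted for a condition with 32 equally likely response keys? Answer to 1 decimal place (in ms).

998.5 ms

RT is linear in log₂ n, so two points fix the line:
  b = (826 − 709) / (log₂ 16 − log₂ 10) = 117 / (4 − 3.3219) = 172.548 ms/bit
  a = 709 − 172.548 × 3.3219 = 135.808 ms
Then RT(32) = 135.808 + 172.548 × log₂ 32 = 135.808 + 172.548 × 5 ≈ 998.548 ms.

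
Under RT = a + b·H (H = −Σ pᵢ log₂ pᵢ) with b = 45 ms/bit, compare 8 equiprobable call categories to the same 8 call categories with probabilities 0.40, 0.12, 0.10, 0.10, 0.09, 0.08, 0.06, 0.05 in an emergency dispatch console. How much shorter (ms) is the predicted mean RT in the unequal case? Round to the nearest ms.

17 ms

The RT saving is b·ΔH. Equiprobable H₀ = log₂(8) = 3.0000 bits; with the given probabilities H = 2.6240 bits.
b·(H₀ − H) = 45 × (3.0000 − 2.6240) = 16.92 ms.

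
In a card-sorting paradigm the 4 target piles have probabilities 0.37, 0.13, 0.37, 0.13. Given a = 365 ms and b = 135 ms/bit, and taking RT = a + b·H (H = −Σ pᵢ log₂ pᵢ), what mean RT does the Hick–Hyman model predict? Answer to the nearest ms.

Entropy contributions −pᵢ log₂ pᵢ: 0.5307, 0.3826, 0.5307, 0.3826; sum H = 1.8267 bits.
RT = a + bH = 365 + 135·1.8267 = 611.61 ms.

612 ms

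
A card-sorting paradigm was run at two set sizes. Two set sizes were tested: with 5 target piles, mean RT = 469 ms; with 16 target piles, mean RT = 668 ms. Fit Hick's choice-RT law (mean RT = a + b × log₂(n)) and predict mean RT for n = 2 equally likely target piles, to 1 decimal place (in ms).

312.2 ms

RT is linear in log₂ n, so two points fix the line:
  b = (668 − 469) / (log₂ 16 − log₂ 5) = 199 / (4 − 2.3219) = 118.588 ms/bit
  a = 469 − 118.588 × 2.3219 = 193.646 ms
Then RT(2) = 193.646 + 118.588 × log₂ 2 = 193.646 + 118.588 × 1 ≈ 312.235 ms.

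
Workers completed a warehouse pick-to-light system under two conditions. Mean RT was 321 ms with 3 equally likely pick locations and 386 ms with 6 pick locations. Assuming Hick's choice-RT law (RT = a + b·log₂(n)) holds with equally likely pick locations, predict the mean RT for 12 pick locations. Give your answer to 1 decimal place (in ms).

Solve the two-equation system in a and b:
  b = (386 − 321) / (log₂ 6 − log₂ 3) = 65 / (2.5850 − 1.5850) = 65.000 ms/bit
  a = 321 − 65.000 × 1.5850 = 217.977 ms
Then RT(12) = 217.977 + 65.000 × log₂ 12 = 217.977 + 65.000 × 3.5850 ≈ 451.000 ms.

451.0 ms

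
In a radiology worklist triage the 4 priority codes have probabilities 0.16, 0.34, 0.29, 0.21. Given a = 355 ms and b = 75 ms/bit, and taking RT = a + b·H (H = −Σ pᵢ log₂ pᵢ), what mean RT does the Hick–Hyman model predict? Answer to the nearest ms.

H = 0.16·log₂(1/0.16) + 0.34·log₂(1/0.34) + 0.29·log₂(1/0.29) + 0.21·log₂(1/0.21) = 1.9429 bits.
RT = 355 + 75 × 1.9429 = 500.72 ms.

501 ms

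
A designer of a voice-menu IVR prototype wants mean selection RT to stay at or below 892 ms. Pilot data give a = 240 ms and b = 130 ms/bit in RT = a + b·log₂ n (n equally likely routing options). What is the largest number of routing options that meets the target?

32

Information budget: (892 − 240)/130 = 5.0154 bits, so n ≤ 2^5.0154 = 32.343 → at most 32.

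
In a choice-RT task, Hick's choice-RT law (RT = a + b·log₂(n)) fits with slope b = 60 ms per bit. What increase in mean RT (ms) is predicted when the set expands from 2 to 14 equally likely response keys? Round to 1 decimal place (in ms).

The intercept a cancels: ΔRT = b·(log₂ n₂ − log₂ n₁) = b·log₂(n₂/n₁).
log₂(14) − log₂(2) = 3.8074 − 1 = 2.8074.
ΔRT = 60 × 2.8074 = 168.441 ms.

168.4 ms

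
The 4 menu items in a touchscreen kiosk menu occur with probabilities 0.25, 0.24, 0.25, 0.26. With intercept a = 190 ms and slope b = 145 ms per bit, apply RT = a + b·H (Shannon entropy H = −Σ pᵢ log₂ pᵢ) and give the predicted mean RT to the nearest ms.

Entropy contributions −pᵢ log₂ pᵢ: 0.5000, 0.4941, 0.5000, 0.5053; sum H = 1.9994 bits.
RT = a + bH = 190 + 145·1.9994 = 479.92 ms.

480 ms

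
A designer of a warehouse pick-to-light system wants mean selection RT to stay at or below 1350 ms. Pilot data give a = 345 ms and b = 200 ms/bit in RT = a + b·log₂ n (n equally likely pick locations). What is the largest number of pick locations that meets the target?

32

Set 345 + 200·log₂ n ≤ 1350 → log₂ n ≤ (1350 − 345)/200 = 5.0250.
So n ≤ 2^5.0250 = 32.559; the largest integer n is 32.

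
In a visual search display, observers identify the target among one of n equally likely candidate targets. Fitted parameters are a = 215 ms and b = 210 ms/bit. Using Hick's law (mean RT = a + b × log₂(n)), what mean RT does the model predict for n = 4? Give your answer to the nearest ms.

635 ms

log₂(4) = 2 bits, so RT = 215 + 210 × 2 ≈ 635.000 ms.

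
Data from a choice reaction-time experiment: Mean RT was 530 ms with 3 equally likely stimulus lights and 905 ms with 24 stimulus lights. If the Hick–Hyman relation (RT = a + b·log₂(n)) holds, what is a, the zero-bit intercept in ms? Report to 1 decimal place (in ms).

b = (RT₂ − RT₁)/(log₂ n₂ − log₂ n₁) = (905 − 530)/(4.5850 − 1.5850) = 125.000 ms/bit.
Intercept: a = 530 − 125.000·log₂(3) = 331.880 ms.

331.9 ms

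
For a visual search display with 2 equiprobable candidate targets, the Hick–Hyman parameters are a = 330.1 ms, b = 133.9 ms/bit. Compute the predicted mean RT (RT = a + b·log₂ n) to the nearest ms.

464 ms

log₂(2) = 1 bits, so RT = 330.1 + 133.9 × 1 ≈ 464.000 ms.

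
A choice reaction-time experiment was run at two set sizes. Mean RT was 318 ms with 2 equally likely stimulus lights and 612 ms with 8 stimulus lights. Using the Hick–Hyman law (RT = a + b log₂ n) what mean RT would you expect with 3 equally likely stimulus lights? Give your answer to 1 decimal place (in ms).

404.0 ms

RT is linear in log₂ n, so two points fix the line:
  b = (612 − 318) / (log₂ 8 − log₂ 2) = 294 / (3 − 1) = 147.000 ms/bit
  a = 318 − 147.000 × 1 = 171.000 ms
Then RT(3) = 171.000 + 147.000 × log₂ 3 = 171.000 + 147.000 × 1.5850 ≈ 403.989 ms.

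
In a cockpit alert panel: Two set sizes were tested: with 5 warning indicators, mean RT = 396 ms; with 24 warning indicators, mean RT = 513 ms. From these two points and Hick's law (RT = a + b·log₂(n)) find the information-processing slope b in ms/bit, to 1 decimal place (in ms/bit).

51.7 ms/bit

Slope: b = (513 − 396) / (log₂ 24 − log₂ 5) = 117/2.2630 = 51.700 ms/bit.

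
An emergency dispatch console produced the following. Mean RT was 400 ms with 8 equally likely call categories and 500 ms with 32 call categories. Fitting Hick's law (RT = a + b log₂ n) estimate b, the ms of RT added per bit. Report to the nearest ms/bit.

b = (RT₂ − RT₁)/(log₂ n₂ − log₂ n₁) = (500 − 400)/(5 − 3) = 50 ms/bit.

50 ms/bit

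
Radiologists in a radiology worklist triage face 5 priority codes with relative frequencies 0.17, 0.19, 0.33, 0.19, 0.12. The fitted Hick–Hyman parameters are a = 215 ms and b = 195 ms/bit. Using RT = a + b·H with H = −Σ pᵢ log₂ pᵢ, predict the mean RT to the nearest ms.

Entropy contributions −pᵢ log₂ pᵢ: 0.4346, 0.4552, 0.5278, 0.4552, 0.3671; sum H = 2.2399 bits.
RT = a + bH = 215 + 195·2.2399 = 651.79 ms.

652 ms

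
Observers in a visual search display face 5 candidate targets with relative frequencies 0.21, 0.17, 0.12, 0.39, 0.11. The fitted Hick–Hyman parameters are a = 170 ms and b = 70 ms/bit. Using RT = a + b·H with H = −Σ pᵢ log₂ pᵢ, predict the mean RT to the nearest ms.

321 ms

H = 0.21·log₂(1/0.21) + 0.17·log₂(1/0.17) + 0.12·log₂(1/0.12) + 0.39·log₂(1/0.39) + 0.11·log₂(1/0.11) = 2.1546 bits.
RT = 170 + 70 × 2.1546 = 320.82 ms.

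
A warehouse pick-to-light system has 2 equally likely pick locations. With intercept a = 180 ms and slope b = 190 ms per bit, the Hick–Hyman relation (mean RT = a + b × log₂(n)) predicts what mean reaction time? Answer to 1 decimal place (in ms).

log₂(2) = 1 bits, so RT = 180 + 190 × 1 ≈ 370.000 ms.

370.0 ms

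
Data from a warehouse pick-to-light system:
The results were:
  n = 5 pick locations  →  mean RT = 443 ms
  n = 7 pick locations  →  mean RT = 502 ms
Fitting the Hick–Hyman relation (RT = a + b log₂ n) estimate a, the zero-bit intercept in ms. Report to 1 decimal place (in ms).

Slope: b = (502 − 443) / (log₂ 7 − log₂ 5) = 59/0.4854 = 121.543 ms/bit.
Intercept: a = 443 − 121.543·log₂(5) = 160.787 ms.

160.8 ms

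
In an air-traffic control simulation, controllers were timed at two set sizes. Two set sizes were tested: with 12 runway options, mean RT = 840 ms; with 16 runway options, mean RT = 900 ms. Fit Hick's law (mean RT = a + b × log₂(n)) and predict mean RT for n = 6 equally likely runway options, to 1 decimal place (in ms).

695.4 ms

Fit slope and intercept:
  b = (900 − 840) / (log₂ 16 − log₂ 12) = 60 / (4 − 3.5850) = 144.565 ms/bit
  a = 840 − 144.565 × 3.5850 = 321.739 ms
Then RT(6) = 321.739 + 144.565 × log₂ 6 = 321.739 + 144.565 × 2.5850 ≈ 695.435 ms.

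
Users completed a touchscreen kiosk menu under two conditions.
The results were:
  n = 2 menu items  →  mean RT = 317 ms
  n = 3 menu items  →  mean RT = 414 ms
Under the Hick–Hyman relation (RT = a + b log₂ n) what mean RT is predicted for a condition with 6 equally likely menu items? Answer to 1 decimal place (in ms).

579.8 ms

RT is linear in log₂ n, so two points fix the line:
  b = (414 − 317) / (log₂ 3 − log₂ 2) = 97 / (1.5850 − 1) = 165.823 ms/bit
  a = 317 − 165.823 × 1 = 151.177 ms
Then RT(6) = 151.177 + 165.823 × log₂ 6 = 151.177 + 165.823 × 2.5850 ≈ 579.823 ms.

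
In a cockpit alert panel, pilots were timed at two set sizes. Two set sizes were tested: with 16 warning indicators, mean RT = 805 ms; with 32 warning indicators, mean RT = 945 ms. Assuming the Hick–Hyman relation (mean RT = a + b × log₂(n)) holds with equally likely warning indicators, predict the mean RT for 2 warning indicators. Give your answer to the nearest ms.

Solve the two-equation system in a and b:
  b = (945 − 805) / (log₂ 32 − log₂ 16) = 140 / (5 − 4) = 140 ms/bit
  a = 805 − 140 × 4 = 245 ms
Then RT(2) = 245 + 140 × log₂ 2 = 245 + 140 × 1 ≈ 385.000 ms.

385 ms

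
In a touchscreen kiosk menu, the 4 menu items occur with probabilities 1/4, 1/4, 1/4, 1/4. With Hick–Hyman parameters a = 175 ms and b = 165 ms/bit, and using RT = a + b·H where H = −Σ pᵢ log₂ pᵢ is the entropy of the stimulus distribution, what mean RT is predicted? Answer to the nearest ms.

H = −Σ pᵢ log₂ pᵢ = 0.25·2 + 0.25·2 + 0.25·2 + 0.25·2 = 2.000 bits.
RT = 175 + 165 × 2.000 = 505.00 ms.

505 ms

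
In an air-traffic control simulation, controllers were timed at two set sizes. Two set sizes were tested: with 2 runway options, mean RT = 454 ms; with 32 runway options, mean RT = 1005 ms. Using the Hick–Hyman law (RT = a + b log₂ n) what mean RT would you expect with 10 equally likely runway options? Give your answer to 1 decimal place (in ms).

With log₂ n on the abscissa the relation is linear; from the two conditions:
  b = (1005 − 454) / (log₂ 32 − log₂ 2) = 551 / (5 − 1) = 137.750 ms/bit
  a = 454 − 137.750 × 1 = 316.250 ms
Then RT(10) = 316.250 + 137.750 × log₂ 10 = 316.250 + 137.750 × 3.3219 ≈ 773.846 ms.

773.8 ms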